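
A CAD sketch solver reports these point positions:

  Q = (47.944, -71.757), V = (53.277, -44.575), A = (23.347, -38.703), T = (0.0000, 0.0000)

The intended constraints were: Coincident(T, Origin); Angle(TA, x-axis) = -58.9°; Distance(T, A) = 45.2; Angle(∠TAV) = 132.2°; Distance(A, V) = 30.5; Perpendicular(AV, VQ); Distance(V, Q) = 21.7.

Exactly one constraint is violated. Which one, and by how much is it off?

Distance(V, Q) = 21.7 — off by 6.00.

T = (0.00, 0.00) ✓; TA at -58.90° ✓; |TA| = 45.20 ✓; ∠TAV = 132.2° ✓; |AV| = 30.50 ✓; ∠(AV, VQ) = 90.00° ✓; |VQ| = 27.70 ✗.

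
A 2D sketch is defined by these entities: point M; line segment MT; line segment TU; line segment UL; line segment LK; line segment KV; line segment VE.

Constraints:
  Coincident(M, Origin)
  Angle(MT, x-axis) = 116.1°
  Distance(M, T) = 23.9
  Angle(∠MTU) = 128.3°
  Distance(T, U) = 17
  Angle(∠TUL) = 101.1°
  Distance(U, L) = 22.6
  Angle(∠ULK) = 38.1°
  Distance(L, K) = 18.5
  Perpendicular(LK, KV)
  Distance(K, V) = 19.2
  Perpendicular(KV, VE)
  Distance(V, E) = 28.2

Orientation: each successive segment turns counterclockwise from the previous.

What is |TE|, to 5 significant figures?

43.545

M is at the origin; MT runs at 116.1° with length 23.9, so T = (-10.515, 21.463). ∠MTU = 128.3° gives TU at 167.80° from the x-axis; with |TU| = 17.0, U = (-27.131, 25.055). ∠TUL = 101.1° gives UL at -113.30° from the x-axis; with |UL| = 22.6, L = (-36.070, 4.2985). ∠ULK = 38.1° gives LK at 28.600° from the x-axis; with |LK| = 18.5, K = (-19.827, 13.154). LK is perpendicular to KV, so KV runs at 118.60°; with |KV| = 19.2, V = (-29.018, 30.012). The perpendicularity gives VE at right angles to KV, so VE runs at -151.40°; with |VE| = 28.2, E = (-53.777, 16.512). Then |TE| = |E − T| = 43.545.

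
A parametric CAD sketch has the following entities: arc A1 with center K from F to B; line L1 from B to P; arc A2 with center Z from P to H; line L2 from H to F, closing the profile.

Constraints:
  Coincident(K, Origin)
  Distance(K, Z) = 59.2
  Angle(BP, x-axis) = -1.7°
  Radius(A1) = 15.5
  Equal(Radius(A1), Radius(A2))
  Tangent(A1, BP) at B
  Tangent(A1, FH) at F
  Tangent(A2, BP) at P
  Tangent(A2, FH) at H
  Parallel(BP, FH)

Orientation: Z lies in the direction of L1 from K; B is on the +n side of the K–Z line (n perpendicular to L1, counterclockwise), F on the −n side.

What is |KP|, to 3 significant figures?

61.2

The slot axis is L1's direction at -1.7°, so u = (cos -1.7°, sin -1.7°) = (1.00, -0.0297) and n = (−sin -1.7°, cos -1.7°) = (0.0297, 1.00). K is at the origin and Z lies 59.2 along u from K, so Z = 59.2·u = (59.2, -1.76). Tangency of A1 to both parallel lines with radius 15.5 puts B and F at K ± 15.5·n: B = (0.460, 15.5), F = (-0.460, -15.5). Equal radii place P and H the same way about Z: P = Z + 15.5·n = (59.6, 13.7), H = Z − 15.5·n = (58.7, -17.2). Then |KP| = |P − K| = 61.2.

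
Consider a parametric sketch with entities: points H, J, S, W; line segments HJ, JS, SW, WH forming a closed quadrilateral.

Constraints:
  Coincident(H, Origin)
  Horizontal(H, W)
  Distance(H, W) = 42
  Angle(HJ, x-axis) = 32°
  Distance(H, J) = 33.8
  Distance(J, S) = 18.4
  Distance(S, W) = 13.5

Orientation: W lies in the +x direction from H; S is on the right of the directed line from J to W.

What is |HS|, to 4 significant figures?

28.51

H is at the origin; H and W share the same y with |HW| = 42.0 and W in +x, so W = (42.0, 0). HJ runs at 32.0° with |HJ| = 33.8, so J = (28.66, 17.91). S is determined by |JS| = 18.4 and |SW| = 13.5 together: it lies at the intersection of circle(J, 18.4) and circle(W, 13.5). With |JW| = 22.33, the foot of the radical line on JW is 14.67 from J and the perpendicular offset is √(18.4² − 14.67²) = 11.11. Taking the right-of-JW solution: S = (28.51, -0.4881).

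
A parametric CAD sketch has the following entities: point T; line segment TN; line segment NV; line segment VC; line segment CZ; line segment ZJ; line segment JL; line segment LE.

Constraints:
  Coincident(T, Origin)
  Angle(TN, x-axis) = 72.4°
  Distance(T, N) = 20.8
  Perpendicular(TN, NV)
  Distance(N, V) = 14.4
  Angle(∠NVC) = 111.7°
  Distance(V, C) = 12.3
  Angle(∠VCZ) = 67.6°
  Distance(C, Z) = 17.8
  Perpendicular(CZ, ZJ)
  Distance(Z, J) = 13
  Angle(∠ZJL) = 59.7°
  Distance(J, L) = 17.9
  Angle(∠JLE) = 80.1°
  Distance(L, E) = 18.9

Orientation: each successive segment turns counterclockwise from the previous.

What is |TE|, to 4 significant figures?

4.374

T is at the origin; TN runs at 72.4° with length 20.8, so N = (6.289, 19.83). TN ⟂ NV, so NV runs at 162.4°; with |NV| = 14.4, V = (-7.437, 24.18). ∠NVC = 111.7° gives VC at -129.3° from the x-axis; with |VC| = 12.3, C = (-15.23, 14.66). ∠VCZ = 67.6° gives CZ at -16.90° from the x-axis; with |CZ| = 17.8, Z = (1.804, 9.488). The perpendicularity gives ZJ at right angles to CZ, so ZJ runs at 73.10°; with |ZJ| = 13.0, J = (5.583, 21.93). ∠ZJL = 59.7° gives JL at -166.6° from the x-axis; with |JL| = 17.9, L = (-11.83, 17.78). ∠JLE = 80.1° gives LE at -66.70° from the x-axis; with |LE| = 18.9, E = (-4.354, 0.4194). Then |TE| = |E − T| = 4.374.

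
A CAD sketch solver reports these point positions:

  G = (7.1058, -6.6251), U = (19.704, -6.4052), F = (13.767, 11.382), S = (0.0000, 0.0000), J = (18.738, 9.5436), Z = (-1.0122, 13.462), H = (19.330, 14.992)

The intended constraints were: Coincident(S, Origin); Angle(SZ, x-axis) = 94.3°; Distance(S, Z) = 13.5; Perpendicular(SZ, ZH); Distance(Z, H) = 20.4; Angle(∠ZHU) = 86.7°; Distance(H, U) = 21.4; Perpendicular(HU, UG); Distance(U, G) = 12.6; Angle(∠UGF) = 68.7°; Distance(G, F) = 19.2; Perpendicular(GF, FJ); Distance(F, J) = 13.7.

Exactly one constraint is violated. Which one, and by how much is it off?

Distance(F, J) = 13.7 — off by 8.40.

S = (0.00, 0.00) ✓; SZ at 94.30° ✓; |SZ| = 13.50 ✓; ∠(SZ, ZH) = 90.00° ✓; |ZH| = 20.40 ✓; ∠ZHU = 86.70° ✓; |HU| = 21.40 ✓; ∠(HU, UG) = 90.00° ✓; |UG| = 12.60 ✓; ∠UGF = 68.70° ✓; |GF| = 19.20 ✓; ∠(GF, FJ) = 90.00° ✓; |FJ| = 5.300 ✗.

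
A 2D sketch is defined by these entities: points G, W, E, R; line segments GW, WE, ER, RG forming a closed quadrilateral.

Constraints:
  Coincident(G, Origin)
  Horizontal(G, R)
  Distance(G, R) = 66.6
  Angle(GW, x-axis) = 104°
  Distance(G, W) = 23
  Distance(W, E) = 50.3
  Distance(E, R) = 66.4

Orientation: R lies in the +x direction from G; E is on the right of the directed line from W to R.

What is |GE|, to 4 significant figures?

27.31

G is at the origin; G and R share the same y with |GR| = 66.6 and R in +x, so R = (66.6, 0). GW runs at 104.0° with |GW| = 23.0, so W = (-5.564, 22.32). E is determined by |WE| = 50.3 and |ER| = 66.4 together: it lies at the intersection of circle(W, 50.3) and circle(R, 66.4). With |WR| = 75.54, the foot of the radical line on WR is 25.33 from W and the perpendicular offset is √(50.3² − 25.33²) = 43.46. Taking the right-of-WR solution: E = (5.797, -26.68).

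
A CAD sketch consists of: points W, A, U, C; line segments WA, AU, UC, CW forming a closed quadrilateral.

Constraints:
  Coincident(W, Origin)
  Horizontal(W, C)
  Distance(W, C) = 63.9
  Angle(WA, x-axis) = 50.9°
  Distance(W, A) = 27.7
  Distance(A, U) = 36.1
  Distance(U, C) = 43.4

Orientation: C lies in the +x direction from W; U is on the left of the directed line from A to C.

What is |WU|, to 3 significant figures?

62.9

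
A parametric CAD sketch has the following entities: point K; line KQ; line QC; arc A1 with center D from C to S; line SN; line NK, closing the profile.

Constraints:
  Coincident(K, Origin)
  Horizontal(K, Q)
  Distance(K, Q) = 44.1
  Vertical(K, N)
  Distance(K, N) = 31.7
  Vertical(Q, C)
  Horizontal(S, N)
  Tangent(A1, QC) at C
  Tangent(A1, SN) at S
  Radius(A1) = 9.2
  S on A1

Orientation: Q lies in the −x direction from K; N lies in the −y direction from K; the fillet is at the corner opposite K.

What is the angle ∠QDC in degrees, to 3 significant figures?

67.8°

K is at the origin; K and Q share the same y with |KQ| = 44.1 and Q on the −x side, so Q = (-44.1, 0.00). K and N share the same x with |KN| = 31.7 and N on the −y side, so N = (0.00, -31.7). The virtual corner opposite K is at (-44.1, -31.7). A1 meets QC tangentially, so DC is at right angles to QC and the tangent condition forces DS to be normal to SN, with radius 9.2, so the center D sits 9.2 in from both sides at D = (-34.9, -22.5). That places the tangent points at C = (-44.1, -22.5) on QC and S = (-34.9, -31.7) on SN. Then cos ∠QDC = DQ·DC / (|DQ||DC|), giving 67.8°.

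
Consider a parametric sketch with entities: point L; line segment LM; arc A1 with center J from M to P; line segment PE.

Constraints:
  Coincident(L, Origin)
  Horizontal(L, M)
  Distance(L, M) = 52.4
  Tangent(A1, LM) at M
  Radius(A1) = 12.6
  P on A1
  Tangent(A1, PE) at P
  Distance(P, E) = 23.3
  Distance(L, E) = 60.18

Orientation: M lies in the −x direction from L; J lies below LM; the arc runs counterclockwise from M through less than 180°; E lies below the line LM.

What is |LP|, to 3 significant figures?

65.3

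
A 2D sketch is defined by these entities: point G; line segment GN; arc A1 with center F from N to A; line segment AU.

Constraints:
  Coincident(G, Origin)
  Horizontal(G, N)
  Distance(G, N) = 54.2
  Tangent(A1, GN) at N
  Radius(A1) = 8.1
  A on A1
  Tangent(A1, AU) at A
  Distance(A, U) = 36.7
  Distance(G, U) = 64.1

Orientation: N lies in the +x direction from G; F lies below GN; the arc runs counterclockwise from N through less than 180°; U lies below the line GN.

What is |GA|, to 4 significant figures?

46.80

Checks: ∠(FN, NG) = 90.00° ✓; |FN| = 8.100 ✓; |FA| = 8.100 ✓; ∠(FA, AU) = 90.00° ✓; |AU| = 36.70 ✓; |GU| = 64.10 ✓.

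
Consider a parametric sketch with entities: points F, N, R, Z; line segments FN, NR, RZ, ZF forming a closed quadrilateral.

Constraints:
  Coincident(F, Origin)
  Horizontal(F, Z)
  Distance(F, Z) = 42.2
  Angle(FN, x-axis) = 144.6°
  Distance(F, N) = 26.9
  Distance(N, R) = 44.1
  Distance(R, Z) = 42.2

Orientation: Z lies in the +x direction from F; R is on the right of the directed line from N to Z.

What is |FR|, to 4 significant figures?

20.09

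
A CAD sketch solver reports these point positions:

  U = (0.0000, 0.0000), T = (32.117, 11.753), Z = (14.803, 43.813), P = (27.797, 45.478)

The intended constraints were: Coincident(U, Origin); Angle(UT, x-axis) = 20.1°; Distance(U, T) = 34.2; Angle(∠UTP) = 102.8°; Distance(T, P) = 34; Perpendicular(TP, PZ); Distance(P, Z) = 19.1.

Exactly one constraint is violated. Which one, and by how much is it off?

Distance(P, Z) = 19.1 — off by 6.00.

U = (0.00, 0.00) ✓; UT at 20.10° ✓; |UT| = 34.20 ✓; ∠UTP = 102.8° ✓; |TP| = 34.00 ✓; ∠(TP, PZ) = 90.00° ✓; |PZ| = 13.10 ✗.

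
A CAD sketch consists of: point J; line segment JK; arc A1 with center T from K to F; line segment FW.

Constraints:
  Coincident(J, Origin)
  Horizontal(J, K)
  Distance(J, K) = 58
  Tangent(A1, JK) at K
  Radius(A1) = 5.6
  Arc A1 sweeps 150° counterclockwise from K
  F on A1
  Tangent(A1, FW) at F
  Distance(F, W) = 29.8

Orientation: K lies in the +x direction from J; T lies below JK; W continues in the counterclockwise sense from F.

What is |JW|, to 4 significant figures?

84.88

J is at the origin; JK is horizontal with |JK| = 58.0 and K on the +x side, so K = (58.00, 0.000). Since A1 is tangent to JK there, TK ⟂ JK, so T = K + (0, -5.6) = (58.00, -5.600). On A1, K sits at bearing 90° from T; a 150° counterclockwise sweep puts F at bearing 240°, so F = T + 5.6·(cos 240°, sin 240°) = (55.20, -10.45). Since A1 is tangent to FW there, TF ⟂ FW, so FW runs along (−sin 240°, cos 240°); with |FW| = 29.8, W = (81.01, -25.35). Then |JW| = |W − J| = 84.88.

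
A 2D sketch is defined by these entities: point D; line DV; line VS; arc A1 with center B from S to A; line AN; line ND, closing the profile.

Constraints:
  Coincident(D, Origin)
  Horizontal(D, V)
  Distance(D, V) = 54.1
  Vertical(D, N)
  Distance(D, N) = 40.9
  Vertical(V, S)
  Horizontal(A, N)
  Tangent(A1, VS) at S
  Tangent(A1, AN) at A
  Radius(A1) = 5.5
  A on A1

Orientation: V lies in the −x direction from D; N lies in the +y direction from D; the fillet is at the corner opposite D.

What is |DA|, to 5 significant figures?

63.520

The virtual corner opposite D is at (-54.100, 40.900). Tangency of A1 to VS means the radius BS is perpendicular to VS and tangency of A1 to AN means the radius BA is perpendicular to AN, with radius 5.5, so the center B sits 5.5 in from both sides at B = (-48.600, 35.400). That places the tangent points at S = (-54.100, 35.400) on VS and A = (-48.600, 40.900) on AN. Then |DA| = |A − D| = 63.520.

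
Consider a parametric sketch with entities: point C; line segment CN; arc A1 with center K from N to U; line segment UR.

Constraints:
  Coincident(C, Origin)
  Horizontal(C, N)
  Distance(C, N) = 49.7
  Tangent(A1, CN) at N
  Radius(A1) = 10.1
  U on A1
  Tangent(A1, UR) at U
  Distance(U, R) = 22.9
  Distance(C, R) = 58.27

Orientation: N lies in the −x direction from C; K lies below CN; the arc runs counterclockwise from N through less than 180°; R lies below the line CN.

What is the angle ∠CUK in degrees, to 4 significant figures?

16.17°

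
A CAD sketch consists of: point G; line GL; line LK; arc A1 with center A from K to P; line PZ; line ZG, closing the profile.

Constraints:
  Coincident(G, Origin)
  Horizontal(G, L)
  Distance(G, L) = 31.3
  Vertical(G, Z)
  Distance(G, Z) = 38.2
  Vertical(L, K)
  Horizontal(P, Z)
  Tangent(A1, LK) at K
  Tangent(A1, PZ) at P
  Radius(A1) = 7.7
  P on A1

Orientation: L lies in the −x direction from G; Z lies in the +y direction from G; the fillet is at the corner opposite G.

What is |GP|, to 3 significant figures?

44.9

The virtual corner opposite G is at (-31.3, 38.2). Since A1 is tangent to LK there, AK ⟂ LK and the tangent condition forces AP to be normal to PZ, with radius 7.7, so the center A sits 7.7 in from both sides at A = (-23.6, 30.5). That places the tangent points at K = (-31.3, 30.5) on LK and P = (-23.6, 38.2) on PZ. Then |GP| = |P − G| = 44.9.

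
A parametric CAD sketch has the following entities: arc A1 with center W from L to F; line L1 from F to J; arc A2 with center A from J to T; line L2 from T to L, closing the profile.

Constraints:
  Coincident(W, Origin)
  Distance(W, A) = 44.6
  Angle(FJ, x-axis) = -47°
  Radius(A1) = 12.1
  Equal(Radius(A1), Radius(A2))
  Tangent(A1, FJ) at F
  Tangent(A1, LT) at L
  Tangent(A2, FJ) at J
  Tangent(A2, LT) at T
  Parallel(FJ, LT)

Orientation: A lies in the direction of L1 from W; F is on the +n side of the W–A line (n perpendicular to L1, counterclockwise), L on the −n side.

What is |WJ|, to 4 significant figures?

46.21

Tangency of A1 to both parallel lines with radius 12.1 puts F and L at W ± 12.1·n: F = (8.849, 8.252), L = (-8.849, -8.252). Equal radii place J and T the same way about A: J = A + 12.1·n = (39.27, -24.37), T = A − 12.1·n = (21.57, -40.87). Then |WJ| = |J − W| = 46.21.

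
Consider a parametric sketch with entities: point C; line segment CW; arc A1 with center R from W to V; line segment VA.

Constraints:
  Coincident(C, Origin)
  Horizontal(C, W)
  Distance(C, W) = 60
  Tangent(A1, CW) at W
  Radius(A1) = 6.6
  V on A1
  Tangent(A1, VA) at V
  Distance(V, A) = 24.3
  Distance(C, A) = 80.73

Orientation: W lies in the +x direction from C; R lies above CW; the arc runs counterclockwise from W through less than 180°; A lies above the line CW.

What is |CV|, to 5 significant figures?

66.037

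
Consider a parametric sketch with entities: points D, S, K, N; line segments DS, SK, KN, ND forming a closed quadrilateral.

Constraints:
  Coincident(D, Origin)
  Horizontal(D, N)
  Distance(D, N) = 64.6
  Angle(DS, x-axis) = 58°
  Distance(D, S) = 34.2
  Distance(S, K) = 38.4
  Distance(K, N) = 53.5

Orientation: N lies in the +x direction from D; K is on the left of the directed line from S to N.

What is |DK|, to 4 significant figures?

71.21

D is at the origin; D and N share the same y with |DN| = 64.6 and N in +x, so N = (64.6, 0). DS runs at 58.0° with |DS| = 34.2, so S = (18.12, 29.00). K is determined by |SK| = 38.4 and |KN| = 53.5 together: it lies at the intersection of circle(S, 38.4) and circle(N, 53.5). With |SN| = 54.78, the foot of the radical line on SN is 14.73 from S and the perpendicular offset is √(38.4² − 14.73²) = 35.46. Taking the left-of-SN solution: K = (49.39, 51.29).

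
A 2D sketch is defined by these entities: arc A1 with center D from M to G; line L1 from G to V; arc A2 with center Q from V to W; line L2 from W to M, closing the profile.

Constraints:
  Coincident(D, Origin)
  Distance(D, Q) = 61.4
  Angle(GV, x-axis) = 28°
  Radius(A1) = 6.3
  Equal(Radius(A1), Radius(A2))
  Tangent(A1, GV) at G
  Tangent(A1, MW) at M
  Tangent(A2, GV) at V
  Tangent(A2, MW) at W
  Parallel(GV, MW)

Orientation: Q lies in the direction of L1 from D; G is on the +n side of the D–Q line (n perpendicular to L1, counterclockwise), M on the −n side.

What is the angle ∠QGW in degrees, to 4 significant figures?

5.738°

The slot axis is L1's direction at 28.0°, so u = (cos 28.0°, sin 28.0°) = (0.8829, 0.4695) and n = (−sin 28.0°, cos 28.0°) = (-0.4695, 0.8829). D is at the origin and Q lies 61.4 along u from D, so Q = 61.4·u = (54.21, 28.83). Tangency of A1 to both parallel lines with radius 6.3 puts G and M at D ± 6.3·n: G = (-2.958, 5.563), M = (2.958, -5.563). Equal radii place V and W the same way about Q: V = Q + 6.3·n = (51.26, 34.39), W = Q − 6.3·n = (57.17, 23.26). Then cos ∠QGW = GQ·GW / (|GQ||GW|), giving 5.738°.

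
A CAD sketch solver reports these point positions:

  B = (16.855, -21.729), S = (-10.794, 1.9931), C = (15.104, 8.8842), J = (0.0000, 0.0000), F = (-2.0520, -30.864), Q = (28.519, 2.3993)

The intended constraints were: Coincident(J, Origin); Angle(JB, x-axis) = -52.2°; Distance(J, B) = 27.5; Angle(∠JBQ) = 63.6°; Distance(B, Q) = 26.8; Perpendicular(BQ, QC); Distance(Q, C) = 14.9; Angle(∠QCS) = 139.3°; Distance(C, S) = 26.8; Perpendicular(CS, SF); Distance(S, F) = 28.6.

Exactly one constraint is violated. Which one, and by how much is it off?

Distance(S, F) = 28.6 — off by 5.40.

J = (0.00, 0.00) ✓; JB at -52.20° ✓; |JB| = 27.50 ✓; ∠JBQ = 63.60° ✓; |BQ| = 26.80 ✓; ∠(BQ, QC) = 90.00° ✓; |QC| = 14.90 ✓; ∠QCS = 139.3° ✓; |CS| = 26.80 ✓; ∠(CS, SF) = 90.00° ✓; |SF| = 34.00 ✗.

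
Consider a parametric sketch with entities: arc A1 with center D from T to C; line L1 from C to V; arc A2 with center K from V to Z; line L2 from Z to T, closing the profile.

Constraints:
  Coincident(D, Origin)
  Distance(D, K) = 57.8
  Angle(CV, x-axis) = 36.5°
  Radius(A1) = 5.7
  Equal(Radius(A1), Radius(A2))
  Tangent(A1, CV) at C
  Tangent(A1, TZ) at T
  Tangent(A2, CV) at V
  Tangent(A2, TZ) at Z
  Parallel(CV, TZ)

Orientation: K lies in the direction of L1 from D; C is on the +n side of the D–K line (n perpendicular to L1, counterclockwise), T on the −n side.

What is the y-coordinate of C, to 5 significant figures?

4.5820

The slot axis is L1's direction at 36.5°, so u = (cos 36.5°, sin 36.5°) = (0.80386, 0.59482) and n = (−sin 36.5°, cos 36.5°) = (-0.59482, 0.80386). D is at the origin and K lies 57.8 along u from D, so K = 57.8·u = (46.463, 34.381). Tangency of A1 to both parallel lines with radius 5.7 puts C and T at D ± 5.7·n: C = (-3.3905, 4.5820), T = (3.3905, -4.5820). So C.y = 4.5820.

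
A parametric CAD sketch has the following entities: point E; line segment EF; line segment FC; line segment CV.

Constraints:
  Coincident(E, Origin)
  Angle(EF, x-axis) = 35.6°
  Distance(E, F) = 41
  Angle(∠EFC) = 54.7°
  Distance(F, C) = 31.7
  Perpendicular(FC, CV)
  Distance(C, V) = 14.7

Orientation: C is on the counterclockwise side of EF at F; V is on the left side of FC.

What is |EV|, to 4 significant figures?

20.40

E is at the origin; EF runs at 35.6° with length 41.0, so F = 41.0·(cos 35.6°, sin 35.6°) = (33.34, 23.87). ∠EFC = 54.7°, so FC runs at 35.6° + (180° − 54.7°) = 160.9° from the x-axis; with |FC| = 31.7, C = F + 31.7·(cos 160.9°, sin 160.9°) = (3.382, 34.24). FC ⟂ CV; with |CV| = 14.7 on the left of FC, V = C + 14.7·(-0.3272, -0.9449) = (-1.428, 20.35). Then |EV| = |V − E| = 20.40.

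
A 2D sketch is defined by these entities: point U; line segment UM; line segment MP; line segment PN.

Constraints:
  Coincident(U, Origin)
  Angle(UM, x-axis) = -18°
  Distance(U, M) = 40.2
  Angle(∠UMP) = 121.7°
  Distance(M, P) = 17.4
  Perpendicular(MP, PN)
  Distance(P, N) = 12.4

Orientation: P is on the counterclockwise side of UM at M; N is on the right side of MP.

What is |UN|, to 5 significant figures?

60.464

U is at the origin; UM runs at -18.0° with length 40.2, so M = 40.2·(cos -18.0°, sin -18.0°) = (38.232, -12.422). ∠UMP = 121.7°, so MP runs at -18.0° + (180° − 121.7°) = 40.300° from the x-axis; with |MP| = 17.4, P = M + 17.4·(cos 40.300°, sin 40.300°) = (51.503, -1.1683). The perpendicularity gives PN at right angles to MP; with |PN| = 12.4 on the right of MP, N = P + 12.4·(0.64679, -0.76267) = (59.523, -10.625). Then |UN| = |N − U| = 60.464.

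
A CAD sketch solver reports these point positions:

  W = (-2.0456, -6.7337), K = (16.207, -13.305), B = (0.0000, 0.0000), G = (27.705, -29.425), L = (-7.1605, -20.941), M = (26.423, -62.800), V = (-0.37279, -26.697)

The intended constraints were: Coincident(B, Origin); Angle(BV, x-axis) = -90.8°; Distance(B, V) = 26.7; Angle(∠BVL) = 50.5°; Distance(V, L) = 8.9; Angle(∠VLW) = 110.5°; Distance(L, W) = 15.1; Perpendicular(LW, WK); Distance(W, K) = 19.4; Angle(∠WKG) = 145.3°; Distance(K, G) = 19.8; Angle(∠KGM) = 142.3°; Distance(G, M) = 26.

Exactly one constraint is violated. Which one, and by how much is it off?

Distance(G, M) = 26 — off by 7.40.

B = (0.00, 0.00) ✓; BV at -90.80° ✓; |BV| = 26.70 ✓; ∠BVL = 50.50° ✓; |VL| = 8.900 ✓; ∠VLW = 110.5° ✓; |LW| = 15.10 ✓; ∠(LW, WK) = 90.00° ✓; |WK| = 19.40 ✓; ∠WKG = 145.3° ✓; |KG| = 19.80 ✓; ∠KGM = 142.3° ✓; |GM| = 33.40 ✗.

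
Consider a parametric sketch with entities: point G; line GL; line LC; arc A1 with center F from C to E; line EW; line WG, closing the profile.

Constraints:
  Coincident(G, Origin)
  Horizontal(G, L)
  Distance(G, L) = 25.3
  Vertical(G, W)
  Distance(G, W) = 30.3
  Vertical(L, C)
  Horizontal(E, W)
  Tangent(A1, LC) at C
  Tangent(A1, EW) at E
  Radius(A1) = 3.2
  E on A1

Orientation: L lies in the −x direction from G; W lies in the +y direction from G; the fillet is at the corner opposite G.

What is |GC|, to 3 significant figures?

37.1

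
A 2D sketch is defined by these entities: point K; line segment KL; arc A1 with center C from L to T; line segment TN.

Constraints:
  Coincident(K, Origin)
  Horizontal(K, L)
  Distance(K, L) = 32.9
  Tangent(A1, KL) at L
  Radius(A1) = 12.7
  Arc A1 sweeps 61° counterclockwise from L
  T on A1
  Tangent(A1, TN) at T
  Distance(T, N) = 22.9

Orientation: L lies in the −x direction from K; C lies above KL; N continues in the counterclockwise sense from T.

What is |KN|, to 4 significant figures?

28.64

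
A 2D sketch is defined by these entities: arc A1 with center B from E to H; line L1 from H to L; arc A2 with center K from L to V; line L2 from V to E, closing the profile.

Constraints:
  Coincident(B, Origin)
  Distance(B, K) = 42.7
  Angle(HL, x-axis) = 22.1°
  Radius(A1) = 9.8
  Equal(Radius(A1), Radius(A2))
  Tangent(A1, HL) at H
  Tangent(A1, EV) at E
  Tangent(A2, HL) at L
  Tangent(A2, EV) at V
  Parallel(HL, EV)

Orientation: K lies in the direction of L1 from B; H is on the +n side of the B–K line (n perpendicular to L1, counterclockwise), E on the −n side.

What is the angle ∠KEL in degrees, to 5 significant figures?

11.730°

Tangency of A1 to both parallel lines with radius 9.8 puts H and E at B ± 9.8·n: H = (-3.6870, 9.0800), E = (3.6870, -9.0800). Equal radii place L and V the same way about K: L = K + 9.8·n = (35.876, 25.145), V = K − 9.8·n = (43.250, 6.9848). Then cos ∠KEL = EK·EL / (|EK||EL|), giving 11.730°.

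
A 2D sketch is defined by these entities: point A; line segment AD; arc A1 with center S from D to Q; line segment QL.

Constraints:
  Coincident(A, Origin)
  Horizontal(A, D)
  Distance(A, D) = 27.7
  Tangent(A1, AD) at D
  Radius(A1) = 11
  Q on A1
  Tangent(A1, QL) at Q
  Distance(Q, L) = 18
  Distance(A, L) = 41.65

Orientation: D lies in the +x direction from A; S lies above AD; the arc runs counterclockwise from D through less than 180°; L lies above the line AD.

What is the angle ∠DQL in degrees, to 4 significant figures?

117.8°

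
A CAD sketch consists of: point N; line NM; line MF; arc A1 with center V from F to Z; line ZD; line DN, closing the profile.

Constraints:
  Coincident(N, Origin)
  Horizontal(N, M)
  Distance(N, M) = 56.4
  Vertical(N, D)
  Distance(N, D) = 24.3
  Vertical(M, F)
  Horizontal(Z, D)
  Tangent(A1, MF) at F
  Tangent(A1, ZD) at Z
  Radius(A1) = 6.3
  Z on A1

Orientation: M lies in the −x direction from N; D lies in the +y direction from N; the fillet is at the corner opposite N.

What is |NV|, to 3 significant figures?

53.2

N is at the origin; NM is horizontal with |NM| = 56.4 and M on the −x side, so M = (-56.4, 0.00). ND is vertical with |ND| = 24.3 and D on the +y side, so D = (0.00, 24.3). The virtual corner opposite N is at (-56.4, 24.3). The tangent condition forces VF to be normal to MF and A1 meets ZD tangentially, so VZ is at right angles to ZD, with radius 6.3, so the center V sits 6.3 in from both sides at V = (-50.1, 18.0). Then |NV| = |V − N| = 53.2.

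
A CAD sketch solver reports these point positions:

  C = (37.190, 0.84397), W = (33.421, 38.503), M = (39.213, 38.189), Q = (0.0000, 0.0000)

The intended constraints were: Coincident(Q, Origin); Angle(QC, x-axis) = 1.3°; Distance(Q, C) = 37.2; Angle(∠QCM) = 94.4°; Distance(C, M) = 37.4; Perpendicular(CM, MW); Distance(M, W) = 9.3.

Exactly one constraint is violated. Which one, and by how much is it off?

Distance(M, W) = 9.3 — off by 3.50.

Q = (0.00, 0.00) ✓; QC at 1.300° ✓; |QC| = 37.20 ✓; ∠QCM = 94.40° ✓; |CM| = 37.40 ✓; ∠(CM, MW) = 90.00° ✓; |MW| = 5.801 ✗.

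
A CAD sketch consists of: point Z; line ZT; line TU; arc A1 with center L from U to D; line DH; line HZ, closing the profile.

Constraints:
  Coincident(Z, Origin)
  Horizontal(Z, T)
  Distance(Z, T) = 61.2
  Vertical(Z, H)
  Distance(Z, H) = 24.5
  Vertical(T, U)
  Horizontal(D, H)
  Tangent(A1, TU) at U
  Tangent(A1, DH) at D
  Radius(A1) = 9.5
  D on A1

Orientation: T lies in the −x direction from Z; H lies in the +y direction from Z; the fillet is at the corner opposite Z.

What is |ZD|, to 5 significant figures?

57.211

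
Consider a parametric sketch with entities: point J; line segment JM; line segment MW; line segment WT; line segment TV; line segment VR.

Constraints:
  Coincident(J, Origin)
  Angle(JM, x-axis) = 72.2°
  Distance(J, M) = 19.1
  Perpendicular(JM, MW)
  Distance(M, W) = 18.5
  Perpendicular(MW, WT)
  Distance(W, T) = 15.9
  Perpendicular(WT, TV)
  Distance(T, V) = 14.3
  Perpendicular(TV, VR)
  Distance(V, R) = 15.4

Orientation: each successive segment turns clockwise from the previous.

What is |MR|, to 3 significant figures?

4.23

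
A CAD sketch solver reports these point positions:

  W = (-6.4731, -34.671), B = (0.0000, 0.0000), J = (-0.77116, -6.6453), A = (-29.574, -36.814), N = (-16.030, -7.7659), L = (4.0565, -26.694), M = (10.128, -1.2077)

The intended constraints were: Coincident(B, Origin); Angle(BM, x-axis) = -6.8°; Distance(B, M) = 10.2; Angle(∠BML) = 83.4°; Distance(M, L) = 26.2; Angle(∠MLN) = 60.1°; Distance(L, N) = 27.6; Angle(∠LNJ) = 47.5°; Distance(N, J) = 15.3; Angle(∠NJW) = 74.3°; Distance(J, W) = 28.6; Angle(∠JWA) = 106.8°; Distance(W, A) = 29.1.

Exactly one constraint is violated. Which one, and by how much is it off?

Distance(W, A) = 29.1 — off by 5.90.

B = (0.00, 0.00) ✓; BM at -6.800° ✓; |BM| = 10.20 ✓; ∠BML = 83.40° ✓; |ML| = 26.20 ✓; ∠MLN = 60.10° ✓; |LN| = 27.60 ✓; ∠LNJ = 47.50° ✓; |NJ| = 15.30 ✓; ∠NJW = 74.30° ✓; |JW| = 28.60 ✓; ∠JWA = 106.8° ✓; |WA| = 23.20 ✗.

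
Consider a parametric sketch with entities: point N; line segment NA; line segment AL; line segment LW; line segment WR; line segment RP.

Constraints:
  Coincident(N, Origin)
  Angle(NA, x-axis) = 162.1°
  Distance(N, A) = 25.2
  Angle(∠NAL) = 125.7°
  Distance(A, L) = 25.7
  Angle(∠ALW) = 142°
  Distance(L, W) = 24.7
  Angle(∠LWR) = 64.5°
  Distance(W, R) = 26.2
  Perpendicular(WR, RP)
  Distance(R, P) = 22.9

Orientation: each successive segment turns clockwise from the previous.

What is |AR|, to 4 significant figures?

34.57

N is at the origin; NA runs at 162.1° with length 25.2, so A = (-23.98, 7.745). ∠NAL = 125.7° gives AL at 107.8° from the x-axis; with |AL| = 25.7, L = (-31.84, 32.22). ∠ALW = 142.0° gives LW at 69.80° from the x-axis; with |LW| = 24.7, W = (-23.31, 55.40). ∠LWR = 64.5° gives WR at -45.70° from the x-axis; with |WR| = 26.2, R = (-5.009, 36.64). Then |AR| = |R − A| = 34.57.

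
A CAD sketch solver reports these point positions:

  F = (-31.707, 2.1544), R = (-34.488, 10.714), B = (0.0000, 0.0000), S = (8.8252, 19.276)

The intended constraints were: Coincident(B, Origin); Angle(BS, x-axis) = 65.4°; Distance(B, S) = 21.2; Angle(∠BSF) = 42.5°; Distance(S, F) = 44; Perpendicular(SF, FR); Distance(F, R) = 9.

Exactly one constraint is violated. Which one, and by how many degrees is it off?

Perpendicular(SF, FR) — off by 4.90°.

B = (0.00, 0.00) ✓; BS at 65.40° ✓; |BS| = 21.20 ✓; ∠BSF = 42.50° ✓; |SF| = 44.00 ✓; ∠(SF, FR) = 94.90° ✗; |FR| = 9.000 ✓.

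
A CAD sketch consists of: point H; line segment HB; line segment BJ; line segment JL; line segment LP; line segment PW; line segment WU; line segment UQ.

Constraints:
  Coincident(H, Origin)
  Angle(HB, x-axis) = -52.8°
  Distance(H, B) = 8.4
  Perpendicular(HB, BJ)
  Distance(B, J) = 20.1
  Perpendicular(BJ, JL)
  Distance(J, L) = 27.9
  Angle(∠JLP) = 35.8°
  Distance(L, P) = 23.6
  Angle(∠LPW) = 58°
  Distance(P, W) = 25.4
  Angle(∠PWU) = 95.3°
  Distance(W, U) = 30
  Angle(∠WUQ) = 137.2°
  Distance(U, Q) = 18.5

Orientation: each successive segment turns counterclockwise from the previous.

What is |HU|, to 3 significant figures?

46.1

H is at the origin; HB runs at -52.8° with length 8.4, so B = (5.08, -6.69). HB ⟂ BJ, so BJ runs at 37.2°; with |BJ| = 20.1, J = (21.1, 5.46). The perpendicularity gives JL at right angles to BJ, so JL runs at 127°; with |JL| = 27.9, L = (4.22, 27.7). ∠JLP = 35.8° gives LP at -88.6° from the x-axis; with |LP| = 23.6, P = (4.80, 4.09). ∠LPW = 58.0° gives PW at 33.4° from the x-axis; with |PW| = 25.4, W = (26.0, 18.1). ∠PWU = 95.3° gives WU at 118° from the x-axis; with |WU| = 30.0, U = (11.9, 44.5). Then |HU| = |U − H| = 46.1.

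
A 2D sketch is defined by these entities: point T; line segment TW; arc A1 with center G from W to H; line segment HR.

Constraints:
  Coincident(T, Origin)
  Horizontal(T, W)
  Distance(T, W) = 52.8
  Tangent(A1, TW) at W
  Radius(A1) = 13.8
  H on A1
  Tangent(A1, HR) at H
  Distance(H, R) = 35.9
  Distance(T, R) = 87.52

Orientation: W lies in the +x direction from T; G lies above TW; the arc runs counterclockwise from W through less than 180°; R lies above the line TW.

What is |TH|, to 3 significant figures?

67.0

T is at the origin; TW is horizontal with |TW| = 52.8 and W on the +x side, so W = (52.8, 0.00). Since A1 is tangent to TW there, GW ⟂ TW, so G = W + (0, 13.8) = (52.8, 13.8). Since GH ⟂ HR (tangency), |GR| = √(13.8² + 35.9²) = 38.5 regardless of where H sits on A1. So R lies on both circle(T, 87.52) and circle(G, 38.5); the above-TW intersection is R = (74.9, 45.3). H is the foot of the tangent from R: H = (66.2, 10.5).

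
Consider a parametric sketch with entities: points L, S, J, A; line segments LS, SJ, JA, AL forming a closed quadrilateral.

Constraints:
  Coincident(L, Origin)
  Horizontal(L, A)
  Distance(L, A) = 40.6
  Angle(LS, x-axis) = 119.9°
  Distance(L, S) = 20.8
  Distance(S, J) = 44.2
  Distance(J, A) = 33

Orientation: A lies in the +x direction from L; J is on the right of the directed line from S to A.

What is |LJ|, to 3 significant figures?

23.5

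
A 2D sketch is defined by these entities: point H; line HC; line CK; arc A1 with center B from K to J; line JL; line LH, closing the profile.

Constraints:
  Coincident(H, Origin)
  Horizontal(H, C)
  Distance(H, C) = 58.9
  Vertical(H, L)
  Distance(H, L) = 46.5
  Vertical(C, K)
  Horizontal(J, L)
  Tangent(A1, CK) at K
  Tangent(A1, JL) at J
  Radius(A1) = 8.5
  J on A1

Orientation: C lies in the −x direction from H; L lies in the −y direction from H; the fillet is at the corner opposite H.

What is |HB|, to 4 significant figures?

63.12

H is at the origin; HC is horizontal with |HC| = 58.9 and C on the −x side, so C = (-58.90, 0.000). HL is vertical with |HL| = 46.5 and L on the −y side, so L = (0.000, -46.50). The virtual corner opposite H is at (-58.90, -46.50). The tangent condition forces BK to be normal to CK and tangency of A1 to JL means the radius BJ is perpendicular to JL, with radius 8.5, so the center B sits 8.5 in from both sides at B = (-50.40, -38.00). Then |HB| = |B − H| = 63.12.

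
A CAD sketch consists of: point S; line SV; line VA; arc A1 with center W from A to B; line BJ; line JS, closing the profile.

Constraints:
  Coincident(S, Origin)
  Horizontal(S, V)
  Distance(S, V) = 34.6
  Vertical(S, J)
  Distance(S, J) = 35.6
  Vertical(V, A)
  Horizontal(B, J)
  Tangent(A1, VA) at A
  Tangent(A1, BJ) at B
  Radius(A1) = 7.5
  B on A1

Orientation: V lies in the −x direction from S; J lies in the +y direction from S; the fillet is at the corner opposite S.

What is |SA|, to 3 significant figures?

44.6

S is at the origin; S and V share the same y with |SV| = 34.6 and V on the −x side, so V = (-34.6, 0.00). SJ is vertical with |SJ| = 35.6 and J on the +y side, so J = (0.00, 35.6). The virtual corner opposite S is at (-34.6, 35.6). Tangency of A1 to VA means the radius WA is perpendicular to VA and tangency of A1 to BJ means the radius WB is perpendicular to BJ, with radius 7.5, so the center W sits 7.5 in from both sides at W = (-27.1, 28.1). That places the tangent points at A = (-34.6, 28.1) on VA and B = (-27.1, 35.6) on BJ. Then |SA| = |A − S| = 44.6.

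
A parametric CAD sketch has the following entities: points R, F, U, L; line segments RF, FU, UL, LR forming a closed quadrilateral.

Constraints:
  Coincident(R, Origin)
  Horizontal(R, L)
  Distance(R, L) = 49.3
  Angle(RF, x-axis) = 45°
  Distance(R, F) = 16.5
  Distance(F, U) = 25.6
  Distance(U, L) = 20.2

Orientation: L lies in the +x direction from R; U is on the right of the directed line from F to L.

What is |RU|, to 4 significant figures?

30.68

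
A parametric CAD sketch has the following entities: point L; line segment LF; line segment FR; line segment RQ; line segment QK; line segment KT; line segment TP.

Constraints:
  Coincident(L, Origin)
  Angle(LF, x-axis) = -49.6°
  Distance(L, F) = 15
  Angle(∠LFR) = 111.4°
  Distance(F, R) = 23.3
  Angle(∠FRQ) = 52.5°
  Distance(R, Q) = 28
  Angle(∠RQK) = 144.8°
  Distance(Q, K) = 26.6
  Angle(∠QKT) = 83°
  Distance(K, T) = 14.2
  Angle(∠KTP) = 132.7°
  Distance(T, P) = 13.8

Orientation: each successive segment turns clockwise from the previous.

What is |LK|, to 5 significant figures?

21.164

L is at the origin; LF runs at -49.6° with length 15.0, so F = (9.7218, -11.423). ∠LFR = 111.4° gives FR at -118.20° from the x-axis; with |FR| = 23.3, R = (-1.2886, -31.957). ∠FRQ = 52.5° gives RQ at 114.30° from the x-axis; with |RQ| = 28.0, Q = (-12.811, -6.4382). ∠RQK = 144.8° gives QK at 79.100° from the x-axis; with |QK| = 26.6, K = (-7.7811, 19.682). Then |LK| = |K − L| = 21.164.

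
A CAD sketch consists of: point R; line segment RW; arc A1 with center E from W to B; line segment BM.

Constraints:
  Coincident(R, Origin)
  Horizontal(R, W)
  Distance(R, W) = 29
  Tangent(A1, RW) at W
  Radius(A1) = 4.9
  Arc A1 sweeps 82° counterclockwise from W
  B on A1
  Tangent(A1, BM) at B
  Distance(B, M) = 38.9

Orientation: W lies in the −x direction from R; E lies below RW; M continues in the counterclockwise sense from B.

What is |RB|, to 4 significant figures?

34.11

R is at the origin; R and W share the same y with |RW| = 29.0 and W on the −x side, so W = (-29.00, 0.000). Tangency of A1 to RW means the radius EW is perpendicular to RW, so E = W + (0, -4.9) = (-29.00, -4.900). On A1, W sits at bearing 90° from E; an 82° counterclockwise sweep puts B at bearing 172°, so B = E + 4.9·(cos 172°, sin 172°) = (-33.85, -4.218). Then |RB| = |B − R| = 34.11.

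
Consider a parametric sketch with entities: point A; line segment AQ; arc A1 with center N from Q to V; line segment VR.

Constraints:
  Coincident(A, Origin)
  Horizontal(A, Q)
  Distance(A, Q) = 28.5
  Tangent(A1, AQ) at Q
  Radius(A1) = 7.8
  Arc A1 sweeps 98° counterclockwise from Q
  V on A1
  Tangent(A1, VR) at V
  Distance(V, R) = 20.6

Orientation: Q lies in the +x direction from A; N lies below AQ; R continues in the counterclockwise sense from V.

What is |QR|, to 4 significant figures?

29.69

A is at the origin; A and Q share the same y with |AQ| = 28.5 and Q on the +x side, so Q = (28.50, 0.000). Tangency of A1 to AQ means the radius NQ is perpendicular to AQ, so N = Q + (0, -7.8) = (28.50, -7.800). On A1, Q sits at bearing 90° from N; a 98° counterclockwise sweep puts V at bearing 188°, so V = N + 7.8·(cos 188°, sin 188°) = (20.78, -8.886). The tangent condition forces NV to be normal to VR, so VR runs along (−sin 188°, cos 188°); with |VR| = 20.6, R = (23.64, -29.29). Then |QR| = |R − Q| = 29.69.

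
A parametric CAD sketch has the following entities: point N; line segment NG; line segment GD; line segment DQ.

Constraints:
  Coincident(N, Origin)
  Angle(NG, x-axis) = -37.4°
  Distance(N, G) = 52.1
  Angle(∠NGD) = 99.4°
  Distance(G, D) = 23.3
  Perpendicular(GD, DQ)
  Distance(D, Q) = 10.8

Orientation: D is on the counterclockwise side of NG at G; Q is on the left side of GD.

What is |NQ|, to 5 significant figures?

51.577

∠NGD = 99.4°, so GD runs at -37.4° + (180° − 99.4°) = 43.200° from the x-axis; with |GD| = 23.3, D = G + 23.3·(cos 43.200°, sin 43.200°) = (58.374, -15.694). The perpendicularity gives DQ at right angles to GD; with |DQ| = 10.8 on the left of GD, Q = D + 10.8·(-0.68455, 0.72897) = (50.981, -7.8215). Then |NQ| = |Q − N| = 51.577.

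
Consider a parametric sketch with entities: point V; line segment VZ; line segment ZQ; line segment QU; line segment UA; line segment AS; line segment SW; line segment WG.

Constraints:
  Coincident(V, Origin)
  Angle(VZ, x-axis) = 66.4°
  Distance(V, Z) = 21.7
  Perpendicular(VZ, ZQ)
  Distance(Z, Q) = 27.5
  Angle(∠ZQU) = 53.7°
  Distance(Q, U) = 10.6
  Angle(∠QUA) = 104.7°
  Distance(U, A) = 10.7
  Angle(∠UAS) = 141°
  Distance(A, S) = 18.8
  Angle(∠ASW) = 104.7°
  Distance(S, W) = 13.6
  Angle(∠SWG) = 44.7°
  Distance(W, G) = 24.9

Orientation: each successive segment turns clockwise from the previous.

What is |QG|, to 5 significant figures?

16.615

V is at the origin; VZ runs at 66.4° with length 21.7, so Z = (8.6876, 19.885). The perpendicularity gives ZQ at right angles to VZ, so ZQ runs at -23.600°; with |ZQ| = 27.5, Q = (33.888, 8.8755). ∠ZQU = 53.7° gives QU at -149.90° from the x-axis; with |QU| = 10.6, U = (24.717, 3.5595). ∠QUA = 104.7° gives UA at 134.80° from the x-axis; with |UA| = 10.7, A = (17.177, 11.152). ∠UAS = 141.0° gives AS at 95.800° from the x-axis; with |AS| = 18.8, S = (15.277, 29.856). ∠ASW = 104.7° gives SW at 20.500° from the x-axis; with |SW| = 13.6, W = (28.016, 34.618). ∠SWG = 44.7° gives WG at -114.80° from the x-axis; with |WG| = 24.9, G = (17.572, 12.015). Then |QG| = |G − Q| = 16.615.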